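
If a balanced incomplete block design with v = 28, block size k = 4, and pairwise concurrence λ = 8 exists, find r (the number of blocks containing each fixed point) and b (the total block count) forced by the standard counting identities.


Any 2-(v, k, λ) BIBD satisfies two necessary conditions:
  (i)  Each point sits in r blocks, and counting incidences through any fixed point gives r(k − 1) = λ(v − 1), so r = λ(v − 1)/(k − 1).
  (ii) Total incidences bk = vr, so b = vr/k.
Step 1: r = λ(v − 1)/(k − 1) = 8·(28 − 1)/(4 − 1) = 8·27/3 = 216/3 = 72.
Step 2: b = vr/k = 28·72/4 = 2016/4 = 504.
Check integrality: r = 72 ∈ Z ✓, b = 504 ∈ Z ✓.
(These identities are necessary conditions: they determine r and b for any design with these parameters, but do not by themselves prove that one exists.)

r = 72, b = 504.


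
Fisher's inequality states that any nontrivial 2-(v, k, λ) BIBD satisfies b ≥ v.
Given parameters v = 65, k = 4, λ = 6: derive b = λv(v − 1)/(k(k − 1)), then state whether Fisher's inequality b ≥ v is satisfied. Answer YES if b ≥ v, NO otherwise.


r = λ(v − 1)/(k − 1) = 6·64/3 = 128.
b = vr/k = 65·128/4 = 2080.
Fisher's inequality: b ≥ v ⇔ 2080 ≥ 65? YES.

YES


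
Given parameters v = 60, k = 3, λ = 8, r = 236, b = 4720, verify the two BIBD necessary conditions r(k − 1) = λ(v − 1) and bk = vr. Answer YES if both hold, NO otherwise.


Condition (i): r(k − 1) = 236·2 = 472; λ(v − 1) = 8·59 = 472. Match? YES.
Condition (ii): bk = 4720·3 = 14160; vr = 60·236 = 14160. Match? YES.
Both conditions hold? YES.

YES


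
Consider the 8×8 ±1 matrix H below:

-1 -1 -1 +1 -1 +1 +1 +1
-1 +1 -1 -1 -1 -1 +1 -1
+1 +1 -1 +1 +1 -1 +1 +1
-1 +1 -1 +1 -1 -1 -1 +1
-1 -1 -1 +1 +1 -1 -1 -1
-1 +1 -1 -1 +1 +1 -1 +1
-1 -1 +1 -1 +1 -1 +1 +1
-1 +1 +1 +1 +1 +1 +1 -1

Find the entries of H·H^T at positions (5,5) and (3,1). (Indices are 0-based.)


Row 1 of H: [-1, 1, -1, -1, -1, -1, 1, -1].
Row 3 of H: [-1, 1, -1, 1, -1, -1, -1, 1].
Row 5 of H: [-1, 1, -1, -1, 1, 1, -1, 1].
(H·H^T)[5][5] = Σ_j H[5][j]·H[5][j] = (-1)² + (1)² + (-1)² + (-1)² + (1)² + (1)² + (-1)² + (1)² = 1 + 1 + 1 + 1 + 1 + 1 + 1 + 1 = 8.
(H·H^T)[3][1] = Σ_j H[3][j]·H[1][j] = (-1)·(-1) + (1)·(1) + (-1)·(-1) + (1)·(-1) + (-1)·(-1) + (-1)·(-1) + (-1)·(1) + (1)·(-1) = 1 + 1 + 1 + -1 + 1 + 1 + -1 + -1 = 2.
Rows 3 and 1 are not orthogonal (dot product = 2 ≠ 0), so H is not a Hadamard matrix.

(5,5) entry = 8; (3,1) entry = 2.


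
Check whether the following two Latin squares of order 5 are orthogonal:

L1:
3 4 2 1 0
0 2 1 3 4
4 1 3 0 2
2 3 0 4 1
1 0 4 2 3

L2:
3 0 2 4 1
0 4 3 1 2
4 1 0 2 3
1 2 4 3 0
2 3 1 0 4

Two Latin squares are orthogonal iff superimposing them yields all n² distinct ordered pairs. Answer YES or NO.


Form the n² = 25 superimposed pairs (L1[i][j], L2[i][j]), row by row (rows and columns indexed from 0):
row 0: (3,3) (4,0) (2,2) (1,4) (0,1)
row 1: (0,0) (2,4) (1,3) (3,1) (4,2)
row 2: (4,4) (1,1) (3,0) (0,2) (2,3)
row 3: (2,1) (3,2) (0,4) (4,3) (1,0)
row 4: (1,2) (0,3) (4,1) (2,0) (3,4)
Orthogonality requires all 25 pairs distinct.
Check by first coordinate: for each symbol s of L1, list the L2 entries in the n cells where L1 = s; they must all differ.
  L1 = 0: L2 entries (in reading order) 1, 0, 2, 4, 3 — all 5 distinct ✓
  L1 = 1: L2 entries (in reading order) 4, 3, 1, 0, 2 — all 5 distinct ✓
  L1 = 2: L2 entries (in reading order) 2, 4, 3, 1, 0 — all 5 distinct ✓
  L1 = 3: L2 entries (in reading order) 3, 1, 0, 2, 4 — all 5 distinct ✓
  L1 = 4: L2 entries (in reading order) 0, 2, 4, 3, 1 — all 5 distinct ✓
Every symbol of L1 meets every symbol of L2 exactly once, so all 25 pairs are distinct (25 of 25).
Conclusion: YES.

YES


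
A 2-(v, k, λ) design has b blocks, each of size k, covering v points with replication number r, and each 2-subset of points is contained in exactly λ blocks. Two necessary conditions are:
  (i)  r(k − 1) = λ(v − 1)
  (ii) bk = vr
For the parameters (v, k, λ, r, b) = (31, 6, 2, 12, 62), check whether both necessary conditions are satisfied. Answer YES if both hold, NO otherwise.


Condition (i): r(k − 1) = 12·5 = 60; λ(v − 1) = 2·30 = 60. Match? YES.
Condition (ii): bk = 62·6 = 372; vr = 31·12 = 372. Match? YES.
Both conditions hold? YES.

YES


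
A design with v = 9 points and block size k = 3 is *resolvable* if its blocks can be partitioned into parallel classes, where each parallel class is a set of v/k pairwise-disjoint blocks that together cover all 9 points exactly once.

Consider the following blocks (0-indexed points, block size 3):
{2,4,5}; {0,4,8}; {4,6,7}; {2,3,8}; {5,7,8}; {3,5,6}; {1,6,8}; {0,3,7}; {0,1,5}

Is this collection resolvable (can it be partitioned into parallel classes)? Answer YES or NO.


v = 9, block size k = 3, number of blocks = 9.
For resolvability, blocks must partition into parallel classes of size v/k = 3.
Total blocks must therefore be a multiple of 3: 9 = 3·3 + 0 ⇒ divisible ✓.
Consider block {0,4,8}. The only other block(s) in the collection disjoint from it are {3,5,6} — just 1 block(s). Any parallel class containing {0,4,8} would need 2 other blocks each disjoint from it, so no parallel class of size 3 can contain {0,4,8}.
Since every block must belong to some parallel class in a resolution, the collection cannot be partitioned into parallel classes.
Resolvable? NO.

NO


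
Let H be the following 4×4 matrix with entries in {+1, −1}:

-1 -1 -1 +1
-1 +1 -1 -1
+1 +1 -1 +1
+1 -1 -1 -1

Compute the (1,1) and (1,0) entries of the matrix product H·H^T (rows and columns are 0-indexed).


Row 0 of H: [-1, -1, -1, 1].
Row 1 of H: [-1, 1, -1, -1].
(H·H^T)[1][1] = Σ_j H[1][j]·H[1][j] = (-1)² + (1)² + (-1)² + (-1)² = 1 + 1 + 1 + 1 = 4.
(H·H^T)[1][0] = Σ_j H[1][j]·H[0][j] = (-1)·(-1) + (1)·(-1) + (-1)·(-1) + (-1)·(1) = 1 + -1 + 1 + -1 = 0.
So rows 1 and 0 are orthogonal; the diagonal entry equals n = 4.

(1,1) entry = 4; (1,0) entry = 0.


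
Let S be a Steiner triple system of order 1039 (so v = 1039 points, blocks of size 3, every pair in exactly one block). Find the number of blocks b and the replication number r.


An STS(v) is a 2-(v, 3, 1) BIBD: block size k = 3, λ = 1.
Replication: r(k − 1) = λ(v − 1) ⇒ r·2 = 1039 − 1 = 1038 ⇒ r = 519.
Block count: b = v(v − 1)/6 = 1039·1038/6 = 1078482/6 = 179747.
(Check via bk = vr: 179747·3 = 539241 = 1039·519 = 539241 ✓.)

r = 519, b = 179747.


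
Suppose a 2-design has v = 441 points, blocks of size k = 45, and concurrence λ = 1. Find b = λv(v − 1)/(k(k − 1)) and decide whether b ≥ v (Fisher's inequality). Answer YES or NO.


r = λ(v − 1)/(k − 1) = 1·440/44 = 10.
b = vr/k = 441·10/45 = 98.
Fisher's inequality: b ≥ v ⇔ 98 ≥ 441? NO.

NO


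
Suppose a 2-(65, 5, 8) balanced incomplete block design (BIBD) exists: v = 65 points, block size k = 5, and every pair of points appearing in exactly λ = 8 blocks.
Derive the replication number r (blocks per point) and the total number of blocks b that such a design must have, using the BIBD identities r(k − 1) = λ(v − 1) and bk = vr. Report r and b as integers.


Any 2-(v, k, λ) BIBD satisfies two necessary conditions:
  (i)  Each point sits in r blocks, and counting incidences through any fixed point gives r(k − 1) = λ(v − 1), so r = λ(v − 1)/(k − 1).
  (ii) Total incidences bk = vr, so b = vr/k.
Step 1: r = λ(v − 1)/(k − 1) = 8·(65 − 1)/(5 − 1) = 8·64/4 = 512/4 = 128.
Step 2: b = vr/k = 65·128/5 = 8320/5 = 1664.
Check integrality: r = 128 ∈ Z ✓, b = 1664 ∈ Z ✓.
(These identities are necessary conditions: they determine r and b for any design with these parameters, but do not by themselves prove that one exists.)

r = 128, b = 1664.


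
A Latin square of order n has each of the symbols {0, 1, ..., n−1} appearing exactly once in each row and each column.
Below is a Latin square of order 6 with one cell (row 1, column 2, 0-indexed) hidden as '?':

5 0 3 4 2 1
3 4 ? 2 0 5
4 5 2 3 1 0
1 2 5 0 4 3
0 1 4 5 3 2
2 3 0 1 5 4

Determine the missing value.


Row 1 contains symbols [0, 2, 3, 4, 5] — missing [1].
Column 2 contains symbols [0, 2, 3, 4, 5] — missing [1].
The missing symbol must appear in both missing sets; intersection = [1].
Therefore the hidden value is 1.

Missing value = 1.


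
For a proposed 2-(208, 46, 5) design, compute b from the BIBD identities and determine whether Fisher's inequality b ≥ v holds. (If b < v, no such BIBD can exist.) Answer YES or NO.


r = λ(v − 1)/(k − 1) = 5·207/45 = 23.
b = vr/k = 208·23/46 = 104.
Fisher's inequality: b ≥ v ⇔ 104 ≥ 208? NO.

NO


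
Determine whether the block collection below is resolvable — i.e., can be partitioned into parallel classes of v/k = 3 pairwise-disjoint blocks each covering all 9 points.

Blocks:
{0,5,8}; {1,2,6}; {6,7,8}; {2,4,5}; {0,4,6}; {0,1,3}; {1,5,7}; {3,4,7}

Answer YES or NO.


v = 9, block size k = 3, number of blocks = 8.
For resolvability, blocks must partition into parallel classes of size v/k = 3.
Total blocks must therefore be a multiple of 3: 8 = 3·2 + 2 ⇒ not divisible ✗.
Resolvable? NO.

NO


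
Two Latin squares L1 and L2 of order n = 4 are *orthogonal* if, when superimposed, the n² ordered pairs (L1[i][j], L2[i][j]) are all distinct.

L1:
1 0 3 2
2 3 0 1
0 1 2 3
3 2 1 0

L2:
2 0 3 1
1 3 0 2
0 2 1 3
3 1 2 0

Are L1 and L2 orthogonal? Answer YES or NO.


Form the n² = 16 superimposed pairs (L1[i][j], L2[i][j]), row by row (rows and columns indexed from 0):
row 0: (1,2) (0,0) (3,3) (2,1)
row 1: (2,1) (3,3) (0,0) (1,2)
row 2: (0,0) (1,2) (2,1) (3,3)
row 3: (3,3) (2,1) (1,2) (0,0)
Orthogonality requires all 16 pairs distinct.
But the pair (2,1) repeats: cell (0,3) has L1 = 2, L2 = 1, and cell (1,0) has L1 = 2, L2 = 1.
A repeated pair means some other pair never occurs (only 4 distinct pairs out of 16), so the squares are not orthogonal.
Conclusion: NO.

NO


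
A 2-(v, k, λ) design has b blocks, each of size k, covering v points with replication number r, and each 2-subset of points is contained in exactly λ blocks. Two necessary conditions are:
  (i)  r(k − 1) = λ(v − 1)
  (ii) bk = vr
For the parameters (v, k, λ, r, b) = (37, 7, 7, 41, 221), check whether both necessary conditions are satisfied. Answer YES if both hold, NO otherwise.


Condition (i): r(k − 1) = 41·6 = 246; λ(v − 1) = 7·36 = 252. Match? NO.
Condition (ii): bk = 221·7 = 1547; vr = 37·41 = 1517. Match? NO.
Both conditions hold? NO.

NO


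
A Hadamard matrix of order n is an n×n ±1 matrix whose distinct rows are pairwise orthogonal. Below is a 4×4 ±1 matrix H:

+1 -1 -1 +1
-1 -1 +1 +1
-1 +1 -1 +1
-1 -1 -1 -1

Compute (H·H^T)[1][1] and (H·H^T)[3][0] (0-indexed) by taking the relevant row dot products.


Row 0 of H: [1, -1, -1, 1].
Row 1 of H: [-1, -1, 1, 1].
Row 3 of H: [-1, -1, -1, -1].
(H·H^T)[1][1] = Σ_j H[1][j]·H[1][j] = (-1)² + (-1)² + (1)² + (1)² = 1 + 1 + 1 + 1 = 4.
(H·H^T)[3][0] = Σ_j H[3][j]·H[0][j] = (-1)·(1) + (-1)·(-1) + (-1)·(-1) + (-1)·(1) = -1 + 1 + 1 + -1 = 0.
So rows 3 and 0 are orthogonal; the diagonal entry equals n = 4.

(1,1) entry = 4; (3,0) entry = 0.


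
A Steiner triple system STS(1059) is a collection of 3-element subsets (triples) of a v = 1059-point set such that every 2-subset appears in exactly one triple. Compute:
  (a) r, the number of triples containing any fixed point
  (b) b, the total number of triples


An STS(v) is a 2-(v, 3, 1) BIBD: block size k = 3, λ = 1.
Replication: r(k − 1) = λ(v − 1) ⇒ r·2 = 1059 − 1 = 1058 ⇒ r = 529.
Block count: b = v(v − 1)/6 = 1059·1058/6 = 1120422/6 = 186737.

r = 529, b = 186737.


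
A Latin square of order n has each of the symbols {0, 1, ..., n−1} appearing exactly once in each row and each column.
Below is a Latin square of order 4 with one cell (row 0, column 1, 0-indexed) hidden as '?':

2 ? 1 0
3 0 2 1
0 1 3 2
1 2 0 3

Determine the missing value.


Row 0 contains symbols [0, 1, 2] — missing [3].
Column 1 contains symbols [0, 1, 2] — missing [3].
The missing symbol must appear in both missing sets; intersection = [3].
Therefore the hidden value is 3.

Missing value = 3.


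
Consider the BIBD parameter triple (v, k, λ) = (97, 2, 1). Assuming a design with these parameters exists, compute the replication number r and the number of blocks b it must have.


Any 2-(v, k, λ) BIBD satisfies two necessary conditions:
  (i)  Each point sits in r blocks, and counting incidences through any fixed point gives r(k − 1) = λ(v − 1), so r = λ(v − 1)/(k − 1).
  (ii) Total incidences bk = vr, so b = vr/k.
Step 1: r = λ(v − 1)/(k − 1) = 1·(97 − 1)/(2 − 1) = 1·96/1 = 96/1 = 96.
Step 2: b = vr/k = 97·96/2 = 9312/2 = 4656.
Check integrality: r = 96 ∈ Z ✓, b = 4656 ∈ Z ✓.
(These identities are necessary conditions: they determine r and b for any design with these parameters, but do not by themselves prove that one exists.)

r = 96, b = 4656.


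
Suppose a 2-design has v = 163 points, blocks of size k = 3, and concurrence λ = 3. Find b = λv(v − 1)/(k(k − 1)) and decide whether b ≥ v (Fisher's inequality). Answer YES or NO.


b = λv(v − 1)/(k(k − 1)) = 3·163·162/(3·2) = 79218/6 = 13203.
Compare with v = 163: b ≥ v, so Fisher's inequality holds.

YES


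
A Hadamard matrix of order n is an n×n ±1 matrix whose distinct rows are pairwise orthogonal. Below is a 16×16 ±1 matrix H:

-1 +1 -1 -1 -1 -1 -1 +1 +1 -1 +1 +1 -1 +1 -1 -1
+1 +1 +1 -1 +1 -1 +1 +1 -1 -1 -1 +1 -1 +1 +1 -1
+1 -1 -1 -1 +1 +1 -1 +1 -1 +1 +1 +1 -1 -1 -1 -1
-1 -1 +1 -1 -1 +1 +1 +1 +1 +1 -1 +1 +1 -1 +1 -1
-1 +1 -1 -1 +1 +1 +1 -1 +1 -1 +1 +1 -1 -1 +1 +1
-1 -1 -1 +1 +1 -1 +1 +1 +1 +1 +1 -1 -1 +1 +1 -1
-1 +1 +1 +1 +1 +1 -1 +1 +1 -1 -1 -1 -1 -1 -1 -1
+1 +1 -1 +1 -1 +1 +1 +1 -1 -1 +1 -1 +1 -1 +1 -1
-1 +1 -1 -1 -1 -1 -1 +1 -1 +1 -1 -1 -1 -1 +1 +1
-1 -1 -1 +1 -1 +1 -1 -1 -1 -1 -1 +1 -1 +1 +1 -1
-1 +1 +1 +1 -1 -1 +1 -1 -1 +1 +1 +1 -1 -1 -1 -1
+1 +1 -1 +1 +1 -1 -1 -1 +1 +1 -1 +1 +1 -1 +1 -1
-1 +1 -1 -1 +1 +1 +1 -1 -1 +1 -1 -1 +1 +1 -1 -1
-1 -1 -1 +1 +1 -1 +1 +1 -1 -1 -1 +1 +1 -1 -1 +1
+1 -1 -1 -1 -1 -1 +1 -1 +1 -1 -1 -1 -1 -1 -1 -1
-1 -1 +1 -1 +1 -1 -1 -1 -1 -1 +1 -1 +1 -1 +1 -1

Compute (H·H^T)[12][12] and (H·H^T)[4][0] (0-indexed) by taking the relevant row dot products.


Row 0 of H: [-1, 1, -1, -1, -1, -1, -1, 1, 1, -1, 1, 1, -1, 1, -1, -1].
Row 4 of H: [-1, 1, -1, -1, 1, 1, 1, -1, 1, -1, 1, 1, -1, -1, 1, 1].
Row 12 of H: [-1, 1, -1, -1, 1, 1, 1, -1, -1, 1, -1, -1, 1, 1, -1, -1].
(H·H^T)[12][12] = Σ_j H[12][j]·H[12][j] = (-1)² + (1)² + (-1)² + (-1)² + (1)² + (1)² + (1)² + (-1)² + (-1)² + (1)² + (-1)² + (-1)² + (1)² + (1)² + (-1)² + (-1)² = 1 + 1 + 1 + 1 + 1 + 1 + 1 + 1 + 1 + 1 + 1 + 1 + 1 + 1 + 1 + 1 = 16.
(H·H^T)[4][0] = Σ_j H[4][j]·H[0][j] = (-1)·(-1) + (1)·(1) + (-1)·(-1) + (-1)·(-1) + (1)·(-1) + (1)·(-1) + (1)·(-1) + (-1)·(1) + (1)·(1) + (-1)·(-1) + (1)·(1) + (1)·(1) + (-1)·(-1) + (-1)·(1) + (1)·(-1) + (1)·(-1) = 1 + 1 + 1 + 1 + -1 + -1 + -1 + -1 + 1 + 1 + 1 + 1 + 1 + -1 + -1 + -1 = 2.
Rows 4 and 0 are not orthogonal (dot product = 2 ≠ 0), so H is not a Hadamard matrix.

(12,12) entry = 16; (4,0) entry = 2.


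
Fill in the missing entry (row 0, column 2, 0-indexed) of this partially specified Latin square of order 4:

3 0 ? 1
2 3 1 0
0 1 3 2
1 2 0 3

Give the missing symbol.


Row 0 contains symbols [0, 1, 3] — missing [2].
Column 2 contains symbols [0, 1, 3] — missing [2].
The missing symbol must appear in both missing sets; intersection = [2].
Therefore the hidden value is 2.

Missing value = 2.


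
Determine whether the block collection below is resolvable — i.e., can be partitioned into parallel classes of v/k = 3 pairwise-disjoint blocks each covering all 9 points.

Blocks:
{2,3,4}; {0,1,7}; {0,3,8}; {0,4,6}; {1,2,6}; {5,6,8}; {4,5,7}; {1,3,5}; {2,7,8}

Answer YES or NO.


v = 9, block size k = 3, number of blocks = 9.
For resolvability, blocks must partition into parallel classes of size v/k = 3.
Total blocks must therefore be a multiple of 3: 9 = 3·3 + 0 ⇒ divisible ✓.
Greedy packing gives 3 candidate class(es). Each should be a full parallel class (size 3, covers all 9 points).
  Class 1 (3 blocks): {2,3,4}; {0,1,7}; {5,6,8}. Points covered: [0, 1, 2, 3, 4, 5, 6, 7, 8].
  Class 2 (3 blocks): {0,3,8}; {1,2,6}; {4,5,7}. Points covered: [0, 1, 2, 3, 4, 5, 6, 7, 8].
  Class 3 (3 blocks): {0,4,6}; {1,3,5}; {2,7,8}. Points covered: [0, 1, 2, 3, 4, 5, 6, 7, 8].
All classes full (size 3)? YES. All classes cover every point? YES.
Resolvable? YES.

YES


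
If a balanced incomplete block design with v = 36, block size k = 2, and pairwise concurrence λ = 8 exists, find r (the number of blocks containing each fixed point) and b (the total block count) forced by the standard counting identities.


Any 2-(v, k, λ) BIBD satisfies two necessary conditions:
  (i)  Each point sits in r blocks, and counting incidences through any fixed point gives r(k − 1) = λ(v − 1), so r = λ(v − 1)/(k − 1).
  (ii) Total incidences bk = vr, so b = vr/k.
Step 1: r = λ(v − 1)/(k − 1) = 8·(36 − 1)/(2 − 1) = 8·35/1 = 280/1 = 280.
Step 2: b = vr/k = 36·280/2 = 10080/2 = 5040.
Check integrality: r = 280 ∈ Z ✓, b = 5040 ∈ Z ✓.
(These identities are necessary conditions: they determine r and b for any design with these parameters, but do not by themselves prove that one exists.)

r = 280, b = 5040.


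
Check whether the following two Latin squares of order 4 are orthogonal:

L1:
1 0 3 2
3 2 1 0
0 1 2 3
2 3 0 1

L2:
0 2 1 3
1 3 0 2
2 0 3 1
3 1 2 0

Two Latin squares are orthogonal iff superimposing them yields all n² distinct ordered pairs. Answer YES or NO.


Form the n² = 16 superimposed pairs (L1[i][j], L2[i][j]), row by row (rows and columns indexed from 0):
row 0: (1,0) (0,2) (3,1) (2,3)
row 1: (3,1) (2,3) (1,0) (0,2)
row 2: (0,2) (1,0) (2,3) (3,1)
row 3: (2,3) (3,1) (0,2) (1,0)
Orthogonality requires all 16 pairs distinct.
But the pair (3,1) repeats: cell (0,2) has L1 = 3, L2 = 1, and cell (1,0) has L1 = 3, L2 = 1.
A repeated pair means some other pair never occurs (only 4 distinct pairs out of 16), so the squares are not orthogonal.
Conclusion: NO.

NO


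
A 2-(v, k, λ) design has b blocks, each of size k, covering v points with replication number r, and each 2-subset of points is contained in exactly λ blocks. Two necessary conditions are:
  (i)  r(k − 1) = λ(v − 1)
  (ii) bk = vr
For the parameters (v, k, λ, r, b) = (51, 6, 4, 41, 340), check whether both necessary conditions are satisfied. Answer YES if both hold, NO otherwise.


Condition (i): r(k − 1) = 41·5 = 205; λ(v − 1) = 4·50 = 200. Match? NO.
Condition (ii): bk = 340·6 = 2040; vr = 51·41 = 2091. Match? NO.
Both conditions hold? NO.

NO


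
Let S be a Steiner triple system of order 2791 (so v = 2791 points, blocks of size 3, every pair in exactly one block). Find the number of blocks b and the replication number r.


An STS(v) is a 2-(v, 3, 1) BIBD: block size k = 3, λ = 1.
Replication: r(k − 1) = λ(v − 1) ⇒ r·2 = 2791 − 1 = 2790 ⇒ r = 1395.
Block count: bk = vr ⇒ b·3 = 2791·1395 = 3893445 ⇒ b = 1297815.
(Check via b = v(v − 1)/6 = 2791·2790/6 = 7786890/6 = 1297815.)

r = 1395, b = 1297815.


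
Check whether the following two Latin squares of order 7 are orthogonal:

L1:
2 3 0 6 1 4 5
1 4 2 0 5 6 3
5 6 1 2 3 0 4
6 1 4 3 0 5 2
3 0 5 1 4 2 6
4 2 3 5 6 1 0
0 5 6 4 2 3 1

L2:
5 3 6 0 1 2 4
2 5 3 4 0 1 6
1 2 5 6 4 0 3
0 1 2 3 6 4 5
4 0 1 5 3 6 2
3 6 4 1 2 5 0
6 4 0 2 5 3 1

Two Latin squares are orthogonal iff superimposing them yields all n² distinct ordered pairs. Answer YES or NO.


Form the n² = 49 superimposed pairs (L1[i][j], L2[i][j]), row by row (rows and columns indexed from 0):
row 0: (2,5) (3,3) (0,6) (6,0) (1,1) (4,2) (5,4)
row 1: (1,2) (4,5) (2,3) (0,4) (5,0) (6,1) (3,6)
row 2: (5,1) (6,2) (1,5) (2,6) (3,4) (0,0) (4,3)
row 3: (6,0) (1,1) (4,2) (3,3) (0,6) (5,4) (2,5)
row 4: (3,4) (0,0) (5,1) (1,5) (4,3) (2,6) (6,2)
row 5: (4,3) (2,6) (3,4) (5,1) (6,2) (1,5) (0,0)
row 6: (0,6) (5,4) (6,0) (4,2) (2,5) (3,3) (1,1)
Orthogonality requires all 49 pairs distinct.
But the pair (6,0) repeats: cell (0,3) has L1 = 6, L2 = 0, and cell (3,0) has L1 = 6, L2 = 0.
A repeated pair means some other pair never occurs (only 21 distinct pairs out of 49), so the squares are not orthogonal.
Conclusion: NO.

NO


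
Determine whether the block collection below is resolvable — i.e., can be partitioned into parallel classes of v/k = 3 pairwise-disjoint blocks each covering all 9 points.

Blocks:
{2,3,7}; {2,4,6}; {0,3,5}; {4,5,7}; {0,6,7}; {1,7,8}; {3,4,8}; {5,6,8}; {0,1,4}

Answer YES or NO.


v = 9, block size k = 3, number of blocks = 9.
For resolvability, blocks must partition into parallel classes of size v/k = 3.
Total blocks must therefore be a multiple of 3: 9 = 3·3 + 0 ⇒ divisible ✓.
Consider block {4,5,7}. It intersects every other block in the collection, so no parallel class of size 3 can contain it.
Since every block must belong to some parallel class in a resolution, the collection cannot be partitioned into parallel classes.
Resolvable? NO.

NO


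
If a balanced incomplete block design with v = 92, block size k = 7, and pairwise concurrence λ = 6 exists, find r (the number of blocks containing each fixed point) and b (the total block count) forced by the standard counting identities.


Any 2-(v, k, λ) BIBD satisfies two necessary conditions:
  (i)  Each point sits in r blocks, and counting incidences through any fixed point gives r(k − 1) = λ(v − 1), so r = λ(v − 1)/(k − 1).
  (ii) Total incidences bk = vr, so b = vr/k.
Step 1: r = λ(v − 1)/(k − 1) = 6·(92 − 1)/(7 − 1) = 6·91/6 = 546/6 = 91.
Step 2: b = vr/k = 92·91/7 = 8372/7 = 1196.
Check integrality: r = 91 ∈ Z ✓, b = 1196 ∈ Z ✓.
(These identities are necessary conditions: they determine r and b for any design with these parameters, but do not by themselves prove that one exists.)

r = 91, b = 1196.


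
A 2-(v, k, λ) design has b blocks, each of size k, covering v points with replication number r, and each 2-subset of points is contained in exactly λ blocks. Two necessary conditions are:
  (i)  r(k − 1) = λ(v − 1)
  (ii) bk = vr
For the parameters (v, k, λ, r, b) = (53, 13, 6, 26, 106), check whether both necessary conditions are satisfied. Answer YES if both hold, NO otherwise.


Condition (i): r(k − 1) = 26·12 = 312; λ(v − 1) = 6·52 = 312. Match? YES.
Condition (ii): bk = 106·13 = 1378; vr = 53·26 = 1378. Match? YES.
Both conditions hold? YES.

YES


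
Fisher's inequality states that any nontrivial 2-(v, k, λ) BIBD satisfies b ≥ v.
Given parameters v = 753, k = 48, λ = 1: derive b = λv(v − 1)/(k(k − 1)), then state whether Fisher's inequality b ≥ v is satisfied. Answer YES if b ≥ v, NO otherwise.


r = λ(v − 1)/(k − 1) = 1·752/47 = 16.
b = vr/k = 753·16/48 = 251.
Fisher's inequality: b ≥ v ⇔ 251 ≥ 753? NO.

NO


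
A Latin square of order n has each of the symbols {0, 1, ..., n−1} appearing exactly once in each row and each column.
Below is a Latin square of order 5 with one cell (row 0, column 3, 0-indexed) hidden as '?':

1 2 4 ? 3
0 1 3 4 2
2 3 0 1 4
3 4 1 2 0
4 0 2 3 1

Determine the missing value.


Row 0 contains symbols [1, 2, 3, 4] — missing [0].
Column 3 contains symbols [1, 2, 3, 4] — missing [0].
The missing symbol must appear in both missing sets; intersection = [0].
Therefore the hidden value is 0.

Missing value = 0.


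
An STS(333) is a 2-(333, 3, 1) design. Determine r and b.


An STS(v) is a 2-(v, 3, 1) BIBD: block size k = 3, λ = 1.
Replication: r(k − 1) = λ(v − 1) ⇒ r·2 = 333 − 1 = 332 ⇒ r = 166.
Block count: b = v(v − 1)/6 = 333·332/6 = 110556/6 = 18426.

r = 166, b = 18426.


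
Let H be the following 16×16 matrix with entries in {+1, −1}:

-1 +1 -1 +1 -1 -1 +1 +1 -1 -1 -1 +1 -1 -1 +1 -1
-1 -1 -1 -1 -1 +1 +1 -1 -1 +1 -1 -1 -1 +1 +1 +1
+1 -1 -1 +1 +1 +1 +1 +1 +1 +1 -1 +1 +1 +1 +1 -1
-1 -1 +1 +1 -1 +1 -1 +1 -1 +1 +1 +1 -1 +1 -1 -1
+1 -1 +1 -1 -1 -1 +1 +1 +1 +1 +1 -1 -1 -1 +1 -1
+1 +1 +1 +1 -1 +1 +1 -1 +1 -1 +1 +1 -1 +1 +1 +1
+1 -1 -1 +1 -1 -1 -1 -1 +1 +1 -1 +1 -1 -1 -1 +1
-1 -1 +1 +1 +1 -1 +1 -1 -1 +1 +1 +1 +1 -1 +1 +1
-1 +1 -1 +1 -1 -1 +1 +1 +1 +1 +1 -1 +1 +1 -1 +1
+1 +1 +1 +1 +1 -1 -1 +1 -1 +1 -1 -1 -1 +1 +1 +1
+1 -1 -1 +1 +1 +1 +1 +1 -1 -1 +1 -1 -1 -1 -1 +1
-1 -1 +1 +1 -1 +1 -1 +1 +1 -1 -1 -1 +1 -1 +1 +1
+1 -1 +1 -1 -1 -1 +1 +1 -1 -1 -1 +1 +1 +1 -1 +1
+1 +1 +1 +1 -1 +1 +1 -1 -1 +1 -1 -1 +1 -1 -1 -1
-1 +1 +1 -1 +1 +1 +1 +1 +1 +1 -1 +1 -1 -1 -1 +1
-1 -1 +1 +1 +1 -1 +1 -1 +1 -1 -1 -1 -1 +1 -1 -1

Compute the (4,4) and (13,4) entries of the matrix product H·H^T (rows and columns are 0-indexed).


Row 4 of H: [1, -1, 1, -1, -1, -1, 1, 1, 1, 1, 1, -1, -1, -1, 1, -1].
Row 13 of H: [1, 1, 1, 1, -1, 1, 1, -1, -1, 1, -1, -1, 1, -1, -1, -1].
(H·H^T)[4][4] = Σ_j H[4][j]·H[4][j] = (1)² + (-1)² + (1)² + (-1)² + (-1)² + (-1)² + (1)² + (1)² + (1)² + (1)² + (1)² + (-1)² + (-1)² + (-1)² + (1)² + (-1)² = 1 + 1 + 1 + 1 + 1 + 1 + 1 + 1 + 1 + 1 + 1 + 1 + 1 + 1 + 1 + 1 = 16.
(H·H^T)[13][4] = Σ_j H[13][j]·H[4][j] = (1)·(1) + (1)·(-1) + (1)·(1) + (1)·(-1) + (-1)·(-1) + (1)·(-1) + (1)·(1) + (-1)·(1) + (-1)·(1) + (1)·(1) + (-1)·(1) + (-1)·(-1) + (1)·(-1) + (-1)·(-1) + (-1)·(1) + (-1)·(-1) = 1 + -1 + 1 + -1 + 1 + -1 + 1 + -1 + -1 + 1 + -1 + 1 + -1 + 1 + -1 + 1 = 0.
So rows 13 and 4 are orthogonal; the diagonal entry equals n = 16.

(4,4) entry = 16; (13,4) entry = 0.


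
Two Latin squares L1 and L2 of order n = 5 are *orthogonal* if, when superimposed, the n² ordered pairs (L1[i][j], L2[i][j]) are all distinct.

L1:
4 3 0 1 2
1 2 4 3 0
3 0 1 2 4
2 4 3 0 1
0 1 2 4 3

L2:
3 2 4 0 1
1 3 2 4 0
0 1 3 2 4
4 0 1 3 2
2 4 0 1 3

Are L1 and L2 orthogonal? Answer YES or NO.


Form the n² = 25 superimposed pairs (L1[i][j], L2[i][j]), row by row (rows and columns indexed from 0):
row 0: (4,3) (3,2) (0,4) (1,0) (2,1)
row 1: (1,1) (2,3) (4,2) (3,4) (0,0)
row 2: (3,0) (0,1) (1,3) (2,2) (4,4)
row 3: (2,4) (4,0) (3,1) (0,3) (1,2)
row 4: (0,2) (1,4) (2,0) (4,1) (3,3)
Orthogonality requires all 25 pairs distinct.
Check by first coordinate: for each symbol s of L1, list the L2 entries in the n cells where L1 = s; they must all differ.
  L1 = 0: L2 entries (in reading order) 4, 0, 1, 3, 2 — all 5 distinct ✓
  L1 = 1: L2 entries (in reading order) 0, 1, 3, 2, 4 — all 5 distinct ✓
  L1 = 2: L2 entries (in reading order) 1, 3, 2, 4, 0 — all 5 distinct ✓
  L1 = 3: L2 entries (in reading order) 2, 4, 0, 1, 3 — all 5 distinct ✓
  L1 = 4: L2 entries (in reading order) 3, 2, 4, 0, 1 — all 5 distinct ✓
Every symbol of L1 meets every symbol of L2 exactly once, so all 25 pairs are distinct (25 of 25).
Conclusion: YES.

YES


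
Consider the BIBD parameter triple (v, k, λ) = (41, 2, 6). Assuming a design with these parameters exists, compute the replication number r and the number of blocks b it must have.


Any 2-(v, k, λ) BIBD satisfies two necessary conditions:
  (i)  Each point sits in r blocks, and counting incidences through any fixed point gives r(k − 1) = λ(v − 1), so r = λ(v − 1)/(k − 1).
  (ii) Total incidences bk = vr, so b = vr/k.
Step 1: r = λ(v − 1)/(k − 1) = 6·(41 − 1)/(2 − 1) = 6·40/1 = 240/1 = 240.
Step 2: b = vr/k = 41·240/2 = 9840/2 = 4920.
Check integrality: r = 240 ∈ Z ✓, b = 4920 ∈ Z ✓.
(These identities are necessary conditions: they determine r and b for any design with these parameters, but do not by themselves prove that one exists.)

r = 240, b = 4920.


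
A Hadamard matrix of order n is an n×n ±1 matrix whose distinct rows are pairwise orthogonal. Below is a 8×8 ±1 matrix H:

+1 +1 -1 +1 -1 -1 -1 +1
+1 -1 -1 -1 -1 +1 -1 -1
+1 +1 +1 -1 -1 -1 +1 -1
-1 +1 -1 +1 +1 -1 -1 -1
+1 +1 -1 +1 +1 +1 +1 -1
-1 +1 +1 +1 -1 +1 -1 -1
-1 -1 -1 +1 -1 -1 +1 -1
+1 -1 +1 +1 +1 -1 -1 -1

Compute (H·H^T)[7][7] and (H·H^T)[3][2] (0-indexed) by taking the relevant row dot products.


Row 2 of H: [1, 1, 1, -1, -1, -1, 1, -1].
Row 3 of H: [-1, 1, -1, 1, 1, -1, -1, -1].
Row 7 of H: [1, -1, 1, 1, 1, -1, -1, -1].
(H·H^T)[7][7] = Σ_j H[7][j]·H[7][j] = (1)² + (-1)² + (1)² + (1)² + (1)² + (-1)² + (-1)² + (-1)² = 1 + 1 + 1 + 1 + 1 + 1 + 1 + 1 = 8.
(H·H^T)[3][2] = Σ_j H[3][j]·H[2][j] = (-1)·(1) + (1)·(1) + (-1)·(1) + (1)·(-1) + (1)·(-1) + (-1)·(-1) + (-1)·(1) + (-1)·(-1) = -1 + 1 + -1 + -1 + -1 + 1 + -1 + 1 = -2.
Rows 3 and 2 are not orthogonal (dot product = -2 ≠ 0), so H is not a Hadamard matrix.

(7,7) entry = 8; (3,2) entry = -2.


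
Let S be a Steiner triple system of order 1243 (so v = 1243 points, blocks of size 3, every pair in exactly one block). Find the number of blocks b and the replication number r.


An STS(v) is a 2-(v, 3, 1) BIBD: block size k = 3, λ = 1.
Replication: r(k − 1) = λ(v − 1) ⇒ r·2 = 1243 − 1 = 1242 ⇒ r = 621.
Block count: bk = vr ⇒ b·3 = 1243·621 = 771903 ⇒ b = 257301.

r = 621, b = 257301.


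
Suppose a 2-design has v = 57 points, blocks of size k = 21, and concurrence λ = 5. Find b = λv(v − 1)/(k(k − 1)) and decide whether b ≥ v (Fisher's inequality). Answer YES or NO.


b = λv(v − 1)/(k(k − 1)) = 5·57·56/(21·20) = 15960/420 = 38.
Compare with v = 57: b < v, so Fisher's inequality fails.

NO


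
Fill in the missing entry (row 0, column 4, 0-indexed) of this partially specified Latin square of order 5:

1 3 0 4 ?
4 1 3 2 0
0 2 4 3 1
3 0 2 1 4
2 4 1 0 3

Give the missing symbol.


Row 0 contains symbols [0, 1, 3, 4] — missing [2].
Column 4 contains symbols [0, 1, 3, 4] — missing [2].
The missing symbol must appear in both missing sets; intersection = [2].
Therefore the hidden value is 2.

Missing value = 2.


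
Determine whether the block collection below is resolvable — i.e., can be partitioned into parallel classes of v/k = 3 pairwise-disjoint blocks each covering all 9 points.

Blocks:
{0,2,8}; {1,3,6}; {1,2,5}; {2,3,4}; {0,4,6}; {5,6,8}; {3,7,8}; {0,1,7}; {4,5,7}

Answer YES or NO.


v = 9, block size k = 3, number of blocks = 9.
For resolvability, blocks must partition into parallel classes of size v/k = 3.
Total blocks must therefore be a multiple of 3: 9 = 3·3 + 0 ⇒ divisible ✓.
Greedy packing gives 3 candidate class(es). Each should be a full parallel class (size 3, covers all 9 points).
  Class 1 (3 blocks): {0,2,8}; {1,3,6}; {4,5,7}. Points covered: [0, 1, 2, 3, 4, 5, 6, 7, 8].
  Class 2 (3 blocks): {1,2,5}; {0,4,6}; {3,7,8}. Points covered: [0, 1, 2, 3, 4, 5, 6, 7, 8].
  Class 3 (3 blocks): {2,3,4}; {5,6,8}; {0,1,7}. Points covered: [0, 1, 2, 3, 4, 5, 6, 7, 8].
All classes full (size 3)? YES. All classes cover every point? YES.
Resolvable? YES.

YES


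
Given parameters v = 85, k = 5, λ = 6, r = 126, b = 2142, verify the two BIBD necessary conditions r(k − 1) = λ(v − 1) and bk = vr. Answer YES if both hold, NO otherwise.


Condition (i): r(k − 1) = 126·4 = 504; λ(v − 1) = 6·84 = 504. Match? YES.
Condition (ii): bk = 2142·5 = 10710; vr = 85·126 = 10710. Match? YES.
Both conditions hold? YES.

YES


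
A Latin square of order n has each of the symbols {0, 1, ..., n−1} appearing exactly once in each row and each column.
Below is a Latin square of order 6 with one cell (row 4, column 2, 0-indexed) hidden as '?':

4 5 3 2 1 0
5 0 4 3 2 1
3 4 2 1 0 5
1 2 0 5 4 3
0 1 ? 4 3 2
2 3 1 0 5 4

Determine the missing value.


Row 4 contains symbols [0, 1, 2, 3, 4] — missing [5].
Column 2 contains symbols [0, 1, 2, 3, 4] — missing [5].
The missing symbol must appear in both missing sets; intersection = [5].
Therefore the hidden value is 5.

Missing value = 5.


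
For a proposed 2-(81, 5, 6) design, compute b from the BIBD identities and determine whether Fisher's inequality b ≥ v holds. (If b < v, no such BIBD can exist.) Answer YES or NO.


b = λv(v − 1)/(k(k − 1)) = 6·81·80/(5·4) = 38880/20 = 1944.
Compare with v = 81: b ≥ v, so Fisher's inequality holds.

YES


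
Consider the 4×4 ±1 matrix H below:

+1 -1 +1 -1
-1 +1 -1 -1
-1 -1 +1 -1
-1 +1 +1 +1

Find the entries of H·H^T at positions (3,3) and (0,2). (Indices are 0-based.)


Row 0 of H: [1, -1, 1, -1].
Row 2 of H: [-1, -1, 1, -1].
Row 3 of H: [-1, 1, 1, 1].
(H·H^T)[3][3] = Σ_j H[3][j]·H[3][j] = (-1)² + (1)² + (1)² + (1)² = 1 + 1 + 1 + 1 = 4.
(H·H^T)[0][2] = Σ_j H[0][j]·H[2][j] = (1)·(-1) + (-1)·(-1) + (1)·(1) + (-1)·(-1) = -1 + 1 + 1 + 1 = 2.
Rows 0 and 2 are not orthogonal (dot product = 2 ≠ 0), so H is not a Hadamard matrix.

(3,3) entry = 4; (0,2) entry = 2.


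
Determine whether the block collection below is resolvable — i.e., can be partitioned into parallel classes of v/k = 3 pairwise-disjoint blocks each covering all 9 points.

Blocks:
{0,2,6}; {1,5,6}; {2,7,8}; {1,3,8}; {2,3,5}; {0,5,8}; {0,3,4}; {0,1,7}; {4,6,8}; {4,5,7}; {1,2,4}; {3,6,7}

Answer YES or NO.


v = 9, block size k = 3, number of blocks = 12.
For resolvability, blocks must partition into parallel classes of size v/k = 3.
Total blocks must therefore be a multiple of 3: 12 = 3·4 + 0 ⇒ divisible ✓.
Greedy packing gives 4 candidate class(es). Each should be a full parallel class (size 3, covers all 9 points).
  Class 1 (3 blocks): {0,2,6}; {1,3,8}; {4,5,7}. Points covered: [0, 1, 2, 3, 4, 5, 6, 7, 8].
  Class 2 (3 blocks): {1,5,6}; {2,7,8}; {0,3,4}. Points covered: [0, 1, 2, 3, 4, 5, 6, 7, 8].
  Class 3 (3 blocks): {2,3,5}; {0,1,7}; {4,6,8}. Points covered: [0, 1, 2, 3, 4, 5, 6, 7, 8].
  Class 4 (3 blocks): {0,5,8}; {1,2,4}; {3,6,7}. Points covered: [0, 1, 2, 3, 4, 5, 6, 7, 8].
All classes full (size 3)? YES. All classes cover every point? YES.
Resolvable? YES.

YES


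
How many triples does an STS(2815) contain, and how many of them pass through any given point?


An STS(v) is a 2-(v, 3, 1) BIBD: block size k = 3, λ = 1.
Replication: r(k − 1) = λ(v − 1) ⇒ r·2 = 2815 − 1 = 2814 ⇒ r = 1407.
Block count: b = v(v − 1)/6 = 2815·2814/6 = 7921410/6 = 1320235.

r = 1407, b = 1320235.


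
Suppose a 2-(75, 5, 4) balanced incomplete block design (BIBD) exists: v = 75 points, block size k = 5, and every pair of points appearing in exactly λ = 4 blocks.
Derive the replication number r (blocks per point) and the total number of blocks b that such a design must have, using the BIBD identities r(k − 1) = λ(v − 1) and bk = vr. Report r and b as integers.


Any 2-(v, k, λ) BIBD satisfies two necessary conditions:
  (i)  Each point sits in r blocks, and counting incidences through any fixed point gives r(k − 1) = λ(v − 1), so r = λ(v − 1)/(k − 1).
  (ii) Total incidences bk = vr, so b = vr/k.
Step 1: r = λ(v − 1)/(k − 1) = 4·(75 − 1)/(5 − 1) = 4·74/4 = 296/4 = 74.
Step 2: b = vr/k = 75·74/5 = 5550/5 = 1110.
Check integrality: r = 74 ∈ Z ✓, b = 1110 ∈ Z ✓.
(These identities are necessary conditions: they determine r and b for any design with these parameters, but do not by themselves prove that one exists.)

r = 74, b = 1110.


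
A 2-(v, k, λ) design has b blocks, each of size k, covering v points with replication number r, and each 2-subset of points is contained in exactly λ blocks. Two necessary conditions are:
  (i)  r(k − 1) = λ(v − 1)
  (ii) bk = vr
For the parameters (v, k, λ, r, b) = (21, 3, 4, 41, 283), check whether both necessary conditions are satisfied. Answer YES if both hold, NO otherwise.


Condition (i): r(k − 1) = 41·2 = 82; λ(v − 1) = 4·20 = 80. Match? NO.
Condition (ii): bk = 283·3 = 849; vr = 21·41 = 861. Match? NO.
Both conditions hold? NO.

NO


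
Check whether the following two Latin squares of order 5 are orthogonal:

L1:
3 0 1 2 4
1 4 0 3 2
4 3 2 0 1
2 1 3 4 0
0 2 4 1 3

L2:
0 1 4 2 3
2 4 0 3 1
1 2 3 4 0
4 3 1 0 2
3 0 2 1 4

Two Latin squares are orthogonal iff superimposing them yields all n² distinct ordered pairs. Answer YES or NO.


Form the n² = 25 superimposed pairs (L1[i][j], L2[i][j]), row by row (rows and columns indexed from 0):
row 0: (3,0) (0,1) (1,4) (2,2) (4,3)
row 1: (1,2) (4,4) (0,0) (3,3) (2,1)
row 2: (4,1) (3,2) (2,3) (0,4) (1,0)
row 3: (2,4) (1,3) (3,1) (4,0) (0,2)
row 4: (0,3) (2,0) (4,2) (1,1) (3,4)
Orthogonality requires all 25 pairs distinct.
Check by first coordinate: for each symbol s of L1, list the L2 entries in the n cells where L1 = s; they must all differ.
  L1 = 0: L2 entries (in reading order) 1, 0, 4, 2, 3 — all 5 distinct ✓
  L1 = 1: L2 entries (in reading order) 4, 2, 0, 3, 1 — all 5 distinct ✓
  L1 = 2: L2 entries (in reading order) 2, 1, 3, 4, 0 — all 5 distinct ✓
  L1 = 3: L2 entries (in reading order) 0, 3, 2, 1, 4 — all 5 distinct ✓
  L1 = 4: L2 entries (in reading order) 3, 4, 1, 0, 2 — all 5 distinct ✓
Every symbol of L1 meets every symbol of L2 exactly once, so all 25 pairs are distinct (25 of 25).
Conclusion: YES.

YES


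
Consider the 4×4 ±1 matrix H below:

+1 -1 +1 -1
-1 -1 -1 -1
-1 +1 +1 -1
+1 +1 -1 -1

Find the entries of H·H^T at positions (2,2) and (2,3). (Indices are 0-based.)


Row 2 of H: [-1, 1, 1, -1].
Row 3 of H: [1, 1, -1, -1].
(H·H^T)[2][2] = Σ_j H[2][j]·H[2][j] = (-1)² + (1)² + (1)² + (-1)² = 1 + 1 + 1 + 1 = 4.
(H·H^T)[2][3] = Σ_j H[2][j]·H[3][j] = (-1)·(1) + (1)·(1) + (1)·(-1) + (-1)·(-1) = -1 + 1 + -1 + 1 = 0.
So rows 2 and 3 are orthogonal; the diagonal entry equals n = 4.

(2,2) entry = 4; (2,3) entry = 0.


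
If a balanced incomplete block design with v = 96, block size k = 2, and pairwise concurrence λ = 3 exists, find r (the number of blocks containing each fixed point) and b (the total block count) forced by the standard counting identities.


Any 2-(v, k, λ) BIBD satisfies two necessary conditions:
  (i)  Each point sits in r blocks, and counting incidences through any fixed point gives r(k − 1) = λ(v − 1), so r = λ(v − 1)/(k − 1).
  (ii) Total incidences bk = vr, so b = vr/k.
Step 1: r = λ(v − 1)/(k − 1) = 3·(96 − 1)/(2 − 1) = 3·95/1 = 285/1 = 285.
Step 2: b = vr/k = 96·285/2 = 27360/2 = 13680.
Check integrality: r = 285 ∈ Z ✓, b = 13680 ∈ Z ✓.
(These identities are necessary conditions: they determine r and b for any design with these parameters, but do not by themselves prove that one exists.)

r = 285, b = 13680.


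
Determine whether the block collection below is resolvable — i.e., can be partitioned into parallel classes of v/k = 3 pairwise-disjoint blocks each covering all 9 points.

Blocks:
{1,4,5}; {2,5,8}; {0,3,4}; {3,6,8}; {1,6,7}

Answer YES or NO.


v = 9, block size k = 3, number of blocks = 5.
For resolvability, blocks must partition into parallel classes of size v/k = 3.
Total blocks must therefore be a multiple of 3: 5 = 3·1 + 2 ⇒ not divisible ✗.
Resolvable? NO.

NO


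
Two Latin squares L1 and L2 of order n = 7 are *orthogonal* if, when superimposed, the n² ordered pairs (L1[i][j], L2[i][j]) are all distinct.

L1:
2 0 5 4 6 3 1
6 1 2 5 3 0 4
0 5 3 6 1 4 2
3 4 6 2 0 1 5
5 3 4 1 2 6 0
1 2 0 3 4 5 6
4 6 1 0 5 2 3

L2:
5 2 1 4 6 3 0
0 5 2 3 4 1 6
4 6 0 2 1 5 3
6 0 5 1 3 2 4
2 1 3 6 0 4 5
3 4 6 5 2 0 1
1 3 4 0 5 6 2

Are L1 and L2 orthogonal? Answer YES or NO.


Form the n² = 49 superimposed pairs (L1[i][j], L2[i][j]), row by row (rows and columns indexed from 0):
row 0: (2,5) (0,2) (5,1) (4,4) (6,6) (3,3) (1,0)
row 1: (6,0) (1,5) (2,2) (5,3) (3,4) (0,1) (4,6)
row 2: (0,4) (5,6) (3,0) (6,2) (1,1) (4,5) (2,3)
row 3: (3,6) (4,0) (6,5) (2,1) (0,3) (1,2) (5,4)
row 4: (5,2) (3,1) (4,3) (1,6) (2,0) (6,4) (0,5)
row 5: (1,3) (2,4) (0,6) (3,5) (4,2) (5,0) (6,1)
row 6: (4,1) (6,3) (1,4) (0,0) (5,5) (2,6) (3,2)
Orthogonality requires all 49 pairs distinct.
Check by first coordinate: for each symbol s of L1, list the L2 entries in the n cells where L1 = s; they must all differ.
  L1 = 0: L2 entries (in reading order) 2, 1, 4, 3, 5, 6, 0 — all 7 distinct ✓
  L1 = 1: L2 entries (in reading order) 0, 5, 1, 2, 6, 3, 4 — all 7 distinct ✓
  L1 = 2: L2 entries (in reading order) 5, 2, 3, 1, 0, 4, 6 — all 7 distinct ✓
  L1 = 3: L2 entries (in reading order) 3, 4, 0, 6, 1, 5, 2 — all 7 distinct ✓
  L1 = 4: L2 entries (in reading order) 4, 6, 5, 0, 3, 2, 1 — all 7 distinct ✓
  L1 = 5: L2 entries (in reading order) 1, 3, 6, 4, 2, 0, 5 — all 7 distinct ✓
  L1 = 6: L2 entries (in reading order) 6, 0, 2, 5, 4, 1, 3 — all 7 distinct ✓
Every symbol of L1 meets every symbol of L2 exactly once, so all 49 pairs are distinct (49 of 49).
Conclusion: YES.

YES
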